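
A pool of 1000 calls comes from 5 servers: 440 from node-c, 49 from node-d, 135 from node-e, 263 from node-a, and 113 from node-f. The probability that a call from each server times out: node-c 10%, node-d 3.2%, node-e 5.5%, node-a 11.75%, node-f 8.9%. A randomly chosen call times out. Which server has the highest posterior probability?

node-c

Unnormalized posteriors (prior × likelihood):
  node-c: 0.44 × 0.1 = 0.044
  node-d: 0.049 × 0.032 = 0.001568
  node-e: 0.135 × 0.055 = 0.007425
  node-a: 0.263 × 0.1175 = 0.0309025
  node-f: 0.113 × 0.089 = 0.010057
Normalizing constant = 0.0939525.
Largest term belongs to node-c, so node-c is most probable.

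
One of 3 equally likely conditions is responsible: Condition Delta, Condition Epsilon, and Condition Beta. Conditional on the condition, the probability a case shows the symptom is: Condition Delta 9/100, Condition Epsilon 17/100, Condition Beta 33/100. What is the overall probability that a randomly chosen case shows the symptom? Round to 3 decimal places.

0.197

With a uniform prior (1/3 each), posterior ∝ likelihood:
  Condition Delta: 0.09
  Condition Epsilon: 0.17
  Condition Beta: 0.33
P(symptomatic) = (1/3) × (0.09 + 0.17 + 0.33) = 0.59/3 ≈ 0.197.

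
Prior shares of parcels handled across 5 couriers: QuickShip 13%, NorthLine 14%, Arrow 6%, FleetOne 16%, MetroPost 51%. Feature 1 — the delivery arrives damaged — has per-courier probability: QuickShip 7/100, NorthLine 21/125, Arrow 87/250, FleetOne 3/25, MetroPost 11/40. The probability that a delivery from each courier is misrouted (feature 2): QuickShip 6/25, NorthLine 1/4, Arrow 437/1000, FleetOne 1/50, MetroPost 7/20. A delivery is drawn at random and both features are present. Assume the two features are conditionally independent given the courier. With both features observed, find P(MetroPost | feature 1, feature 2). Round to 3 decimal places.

Unnormalized posteriors (prior × likelihood):
  QuickShip: 0.13 × 0.07 × 0.24 = 0.002184
  NorthLine: 0.14 × 0.168 × 0.25 = 0.00588
  Arrow: 0.06 × 0.348 × 0.437 = 0.00912456
  FleetOne: 0.16 × 0.12 × 0.02 = 0.000384
  MetroPost: 0.51 × 0.275 × 0.35 = 0.0490875
Normalizing constant = 0.06666006.
P(MetroPost | evidence) = 0.0490875 / 0.06666006 ≈ 0.736.

0.736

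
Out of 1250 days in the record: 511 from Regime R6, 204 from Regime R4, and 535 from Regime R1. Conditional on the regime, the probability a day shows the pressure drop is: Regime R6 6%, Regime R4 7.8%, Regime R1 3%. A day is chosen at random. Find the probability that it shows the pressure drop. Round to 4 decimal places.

0.0501

Compute prior × likelihood for every hypothesis:
  Regime R6: 0.4088 × 0.06 = 0.024528
  Regime R4: 0.1632 × 0.078 = 0.0127296
  Regime R1: 0.428 × 0.03 = 0.01284
P(drop) = 0.024528 + 0.0127296 + 0.01284 = 0.0500976 → 0.0501.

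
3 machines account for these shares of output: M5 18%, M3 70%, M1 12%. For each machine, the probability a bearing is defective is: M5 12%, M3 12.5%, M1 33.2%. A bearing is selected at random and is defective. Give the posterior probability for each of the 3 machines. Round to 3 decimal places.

M5 0.145, M3 0.587, M1 0.267

Compute prior × likelihood for every hypothesis:
  M5: 0.18 × 0.12 = 0.0216
  M3: 0.7 × 0.125 = 0.0875
  M1: 0.12 × 0.332 = 0.03984
Normalizing constant = 0.14894.
P(M5 | defective) = 0.0216/0.14894 ≈ 0.145
P(M3 | defective) = 0.0875/0.14894 ≈ 0.587
P(M1 | defective) = 0.03984/0.14894 ≈ 0.267
(Check: 0.145+0.587+0.267 = 0.999.)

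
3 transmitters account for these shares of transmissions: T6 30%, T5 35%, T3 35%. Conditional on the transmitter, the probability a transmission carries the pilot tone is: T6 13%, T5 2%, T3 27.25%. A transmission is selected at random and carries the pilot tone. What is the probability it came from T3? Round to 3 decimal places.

0.675

By Bayes' rule, posterior ∝ prior × likelihood:
  T6: 0.3 × 0.13 = 0.039
  T5: 0.35 × 0.02 = 0.007
  T3: 0.35 × 0.2725 = 0.095375
Sum = 0.141375.
P(T3 | evidence) = 0.095375 / 0.141375 ≈ 0.675.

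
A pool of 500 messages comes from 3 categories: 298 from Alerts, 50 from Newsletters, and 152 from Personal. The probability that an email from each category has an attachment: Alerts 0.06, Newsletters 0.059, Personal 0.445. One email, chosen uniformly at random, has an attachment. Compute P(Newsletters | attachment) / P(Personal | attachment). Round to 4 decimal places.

Prior × likelihood for each hypothesis:
  Alerts: 0.596 × 0.06 = 0.03576
  Newsletters: 0.1 × 0.059 = 0.0059
  Personal: 0.304 × 0.445 = 0.13528
Sum = 0.17694.
The ratio is 0.0059 / 0.13528 (the normalizer cancels) = 0.0436.

0.0436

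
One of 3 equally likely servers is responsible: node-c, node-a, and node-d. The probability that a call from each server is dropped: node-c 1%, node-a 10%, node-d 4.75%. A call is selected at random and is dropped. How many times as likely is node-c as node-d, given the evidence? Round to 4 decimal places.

0.2105

With a uniform prior (1/3 each), posterior ∝ likelihood:
  node-c: 0.01
  node-a: 0.1
  node-d: 0.0475
Normalizing constant = 0.1575.
The ratio is 0.01 / 0.0475 (the normalizer cancels) = 0.2105.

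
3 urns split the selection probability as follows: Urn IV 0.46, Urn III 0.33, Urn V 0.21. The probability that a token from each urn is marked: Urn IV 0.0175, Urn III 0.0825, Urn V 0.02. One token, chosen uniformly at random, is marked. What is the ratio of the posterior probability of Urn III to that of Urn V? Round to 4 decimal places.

Compute prior × likelihood for every hypothesis:
  Urn IV: 0.46 × 0.0175 = 0.00805
  Urn III: 0.33 × 0.0825 = 0.027225
  Urn V: 0.21 × 0.02 = 0.0042
Normalizing constant = 0.039475.
The ratio is 0.027225 / 0.0042 (the normalizer cancels) = 6.4821.

6.4821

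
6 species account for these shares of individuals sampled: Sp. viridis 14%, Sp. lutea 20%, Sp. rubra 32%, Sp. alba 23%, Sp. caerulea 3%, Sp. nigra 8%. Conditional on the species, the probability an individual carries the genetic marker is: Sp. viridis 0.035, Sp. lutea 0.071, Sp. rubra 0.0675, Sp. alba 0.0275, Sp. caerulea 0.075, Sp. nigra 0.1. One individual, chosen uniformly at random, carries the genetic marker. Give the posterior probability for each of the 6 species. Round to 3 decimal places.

Sp. viridis 0.086, Sp. lutea 0.248, Sp. rubra 0.377, Sp. alba 0.110, Sp. caerulea 0.039, Sp. nigra 0.140

By Bayes' rule, posterior ∝ prior × likelihood:
  Sp. viridis: 0.14 × 0.035 = 0.0049
  Sp. lutea: 0.2 × 0.071 = 0.0142
  Sp. rubra: 0.32 × 0.0675 = 0.0216
  Sp. alba: 0.23 × 0.0275 = 0.006325
  Sp. caerulea: 0.03 × 0.075 = 0.00225
  Sp. nigra: 0.08 × 0.1 = 0.008
Normalizing constant = 0.057275.
P(Sp. viridis | marker) = 0.0049/0.057275 ≈ 0.086
P(Sp. lutea | marker) = 0.0142/0.057275 ≈ 0.248
P(Sp. rubra | marker) = 0.0216/0.057275 ≈ 0.377
P(Sp. alba | marker) = 0.006325/0.057275 ≈ 0.110
P(Sp. caerulea | marker) = 0.00225/0.057275 ≈ 0.039
P(Sp. nigra | marker) = 0.008/0.057275 ≈ 0.140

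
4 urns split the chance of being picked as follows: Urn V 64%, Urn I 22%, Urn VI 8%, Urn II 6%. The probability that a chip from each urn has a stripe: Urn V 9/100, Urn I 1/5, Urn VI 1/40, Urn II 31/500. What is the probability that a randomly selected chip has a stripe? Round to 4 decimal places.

0.1073

Unnormalized posteriors (prior × likelihood):
  Urn V: 0.64 × 0.09 = 0.0576
  Urn I: 0.22 × 0.2 = 0.044
  Urn VI: 0.08 × 0.025 = 0.002
  Urn II: 0.06 × 0.062 = 0.00372
P(striped) = 0.0576 + 0.044 + 0.002 + 0.00372 = 0.10732 → 0.1073.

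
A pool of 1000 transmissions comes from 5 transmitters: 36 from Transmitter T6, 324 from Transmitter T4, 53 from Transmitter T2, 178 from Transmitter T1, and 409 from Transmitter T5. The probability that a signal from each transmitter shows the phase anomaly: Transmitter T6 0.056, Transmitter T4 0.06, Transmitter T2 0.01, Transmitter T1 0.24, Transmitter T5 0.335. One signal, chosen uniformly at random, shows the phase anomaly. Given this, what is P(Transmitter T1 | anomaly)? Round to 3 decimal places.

0.212

Prior × likelihood for each hypothesis:
  Transmitter T6: 0.036 × 0.056 = 0.002016
  Transmitter T4: 0.324 × 0.06 = 0.01944
  Transmitter T2: 0.053 × 0.01 = 0.00053
  Transmitter T1: 0.178 × 0.24 = 0.04272
  Transmitter T5: 0.409 × 0.335 = 0.137015
Sum = 0.201721.
P(Transmitter T1 | evidence) = 0.04272 / 0.201721 ≈ 0.212.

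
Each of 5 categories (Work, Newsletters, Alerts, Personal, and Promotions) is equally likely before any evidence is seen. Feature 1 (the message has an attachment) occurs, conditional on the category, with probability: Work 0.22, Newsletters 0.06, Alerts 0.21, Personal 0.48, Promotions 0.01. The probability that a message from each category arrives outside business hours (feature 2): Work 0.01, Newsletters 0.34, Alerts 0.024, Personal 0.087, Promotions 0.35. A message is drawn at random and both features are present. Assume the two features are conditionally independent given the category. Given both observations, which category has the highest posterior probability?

With a uniform prior (1/5 each), posterior ∝ likelihood:
  Work: 0.22 × 0.01 = 0.0022
  Newsletters: 0.06 × 0.34 = 0.0204
  Alerts: 0.21 × 0.024 = 0.00504
  Personal: 0.48 × 0.087 = 0.04176
  Promotions: 0.01 × 0.35 = 0.0035
Total = 0.0729.
Largest term belongs to Personal, so Personal is most probable.

Personal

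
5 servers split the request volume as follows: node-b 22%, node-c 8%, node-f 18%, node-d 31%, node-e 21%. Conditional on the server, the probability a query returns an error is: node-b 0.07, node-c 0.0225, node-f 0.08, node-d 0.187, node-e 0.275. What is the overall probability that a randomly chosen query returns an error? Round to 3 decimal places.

0.147

By Bayes' rule, posterior ∝ prior × likelihood:
  node-b: 0.22 × 0.07 = 0.0154
  node-c: 0.08 × 0.0225 = 0.0018
  node-f: 0.18 × 0.08 = 0.0144
  node-d: 0.31 × 0.187 = 0.05797
  node-e: 0.21 × 0.275 = 0.05775
P(error) = 0.0154 + 0.0018 + 0.0144 + 0.05797 + 0.05775 = 0.14732 → 0.147.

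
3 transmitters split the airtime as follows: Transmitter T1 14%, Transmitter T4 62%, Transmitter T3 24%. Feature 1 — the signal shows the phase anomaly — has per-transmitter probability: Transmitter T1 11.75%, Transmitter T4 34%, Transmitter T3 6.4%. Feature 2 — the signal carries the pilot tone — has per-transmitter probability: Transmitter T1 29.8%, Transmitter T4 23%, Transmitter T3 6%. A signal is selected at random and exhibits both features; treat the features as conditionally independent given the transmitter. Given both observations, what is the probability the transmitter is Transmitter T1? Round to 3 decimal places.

By Bayes' rule, posterior ∝ prior × likelihood:
  Transmitter T1: 0.14 × 0.1175 × 0.298 = 0.0049021
  Transmitter T4: 0.62 × 0.34 × 0.23 = 0.048484
  Transmitter T3: 0.24 × 0.064 × 0.06 = 0.0009216
Normalizing constant = 0.0543077.
P(Transmitter T1 | evidence) = 0.0049021 / 0.0543077 ≈ 0.090.

0.090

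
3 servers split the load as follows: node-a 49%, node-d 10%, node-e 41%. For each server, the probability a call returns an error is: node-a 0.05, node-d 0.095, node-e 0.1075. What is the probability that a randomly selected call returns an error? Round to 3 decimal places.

0.078

Unnormalized posteriors (prior × likelihood):
  node-a: 0.49 × 0.05 = 0.0245
  node-d: 0.1 × 0.095 = 0.0095
  node-e: 0.41 × 0.1075 = 0.044075
P(error) = 0.0245 + 0.0095 + 0.044075 = 0.078075 → 0.078.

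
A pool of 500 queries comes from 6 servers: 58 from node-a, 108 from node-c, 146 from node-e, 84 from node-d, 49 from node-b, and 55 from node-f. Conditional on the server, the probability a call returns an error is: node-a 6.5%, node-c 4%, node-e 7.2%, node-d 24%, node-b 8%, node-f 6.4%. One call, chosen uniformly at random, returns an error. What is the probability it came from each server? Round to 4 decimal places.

node-a 0.0816, node-c 0.0935, node-e 0.2275, node-d 0.4363, node-b 0.0848, node-f 0.0762

Prior × likelihood for each hypothesis:
  node-a: 0.116 × 0.065 = 0.00754
  node-c: 0.216 × 0.04 = 0.00864
  node-e: 0.292 × 0.072 = 0.021024
  node-d: 0.168 × 0.24 = 0.04032
  node-b: 0.098 × 0.08 = 0.00784
  node-f: 0.11 × 0.064 = 0.00704
Normalizing constant = 0.092404.
P(node-a | error) = 0.00754/0.092404 ≈ 0.0816
P(node-c | error) = 0.00864/0.092404 ≈ 0.0935
P(node-e | error) = 0.021024/0.092404 ≈ 0.2275
P(node-d | error) = 0.04032/0.092404 ≈ 0.4363
P(node-b | error) = 0.00784/0.092404 ≈ 0.0848
P(node-f | error) = 0.00704/0.092404 ≈ 0.0762
(Check: 0.0816+0.0935+0.2275+0.4363+0.0848+0.0762 = 0.9999.)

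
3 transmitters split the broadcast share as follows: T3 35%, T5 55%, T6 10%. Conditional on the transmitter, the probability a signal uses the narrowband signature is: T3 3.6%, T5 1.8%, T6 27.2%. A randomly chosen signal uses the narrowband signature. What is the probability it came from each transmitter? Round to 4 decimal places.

T3 0.2535, T5 0.1992, T6 0.5473

By Bayes' rule, posterior ∝ prior × likelihood:
  T3: 0.35 × 0.036 = 0.0126
  T5: 0.55 × 0.018 = 0.0099
  T6: 0.1 × 0.272 = 0.0272
Total = 0.0497.
P(T3 | narrowband) = 0.0126/0.0497 ≈ 0.2535
P(T5 | narrowband) = 0.0099/0.0497 ≈ 0.1992
P(T6 | narrowband) = 0.0272/0.0497 ≈ 0.5473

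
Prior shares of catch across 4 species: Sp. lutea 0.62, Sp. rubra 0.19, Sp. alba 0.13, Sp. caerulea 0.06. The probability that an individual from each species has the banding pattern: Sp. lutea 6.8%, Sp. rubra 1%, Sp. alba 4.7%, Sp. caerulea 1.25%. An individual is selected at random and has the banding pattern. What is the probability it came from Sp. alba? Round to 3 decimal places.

0.120

Prior × likelihood for each hypothesis:
  Sp. lutea: 0.62 × 0.068 = 0.04216
  Sp. rubra: 0.19 × 0.01 = 0.0019
  Sp. alba: 0.13 × 0.047 = 0.00611
  Sp. caerulea: 0.06 × 0.0125 = 0.00075
Sum = 0.05092.
P(Sp. alba | evidence) = 0.00611 / 0.05092 ≈ 0.120.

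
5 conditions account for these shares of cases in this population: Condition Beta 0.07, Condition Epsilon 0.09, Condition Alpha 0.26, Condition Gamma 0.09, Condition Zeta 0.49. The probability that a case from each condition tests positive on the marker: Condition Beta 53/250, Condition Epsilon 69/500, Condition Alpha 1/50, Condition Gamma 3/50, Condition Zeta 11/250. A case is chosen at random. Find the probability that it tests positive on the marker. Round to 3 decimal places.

0.059

By Bayes' rule, posterior ∝ prior × likelihood:
  Condition Beta: 0.07 × 0.212 = 0.01484
  Condition Epsilon: 0.09 × 0.138 = 0.01242
  Condition Alpha: 0.26 × 0.02 = 0.0052
  Condition Gamma: 0.09 × 0.06 = 0.0054
  Condition Zeta: 0.49 × 0.044 = 0.02156
P(marker-positive) = 0.01484 + 0.01242 + 0.0052 + 0.0054 + 0.02156 = 0.05942 → 0.059.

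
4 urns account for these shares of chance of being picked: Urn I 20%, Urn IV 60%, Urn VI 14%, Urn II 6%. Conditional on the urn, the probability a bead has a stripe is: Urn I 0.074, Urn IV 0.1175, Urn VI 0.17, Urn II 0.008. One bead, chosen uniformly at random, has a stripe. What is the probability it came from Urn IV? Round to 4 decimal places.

Prior × likelihood for each hypothesis:
  Urn I: 0.2 × 0.074 = 0.0148
  Urn IV: 0.6 × 0.1175 = 0.0705
  Urn VI: 0.14 × 0.17 = 0.0238
  Urn II: 0.06 × 0.008 = 0.00048
Total = 0.10958.
P(Urn IV | evidence) = 0.0705 / 0.10958 ≈ 0.6434.

0.6434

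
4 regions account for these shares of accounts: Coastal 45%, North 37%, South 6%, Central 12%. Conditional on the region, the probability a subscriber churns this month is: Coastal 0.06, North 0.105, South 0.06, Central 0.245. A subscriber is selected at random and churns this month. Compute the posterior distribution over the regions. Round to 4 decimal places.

Coastal 0.2731, North 0.3930, South 0.0364, Central 0.2974

Unnormalized posteriors (prior × likelihood):
  Coastal: 0.45 × 0.06 = 0.027
  North: 0.37 × 0.105 = 0.03885
  South: 0.06 × 0.06 = 0.0036
  Central: 0.12 × 0.245 = 0.0294
Normalizing constant = 0.09885.
P(Coastal | churn) = 0.027/0.09885 ≈ 0.2731
P(North | churn) = 0.03885/0.09885 ≈ 0.3930
P(South | churn) = 0.0036/0.09885 ≈ 0.0364
P(Central | churn) = 0.0294/0.09885 ≈ 0.2974
(Check: 0.2731+0.3930+0.0364+0.2974 = 0.9999.)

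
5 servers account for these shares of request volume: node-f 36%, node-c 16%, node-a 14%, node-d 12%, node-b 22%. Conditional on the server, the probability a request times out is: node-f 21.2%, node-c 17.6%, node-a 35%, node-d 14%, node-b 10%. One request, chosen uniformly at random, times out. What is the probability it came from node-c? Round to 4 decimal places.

Unnormalized posteriors (prior × likelihood):
  node-f: 0.36 × 0.212 = 0.07632
  node-c: 0.16 × 0.176 = 0.02816
  node-a: 0.14 × 0.35 = 0.049
  node-d: 0.12 × 0.14 = 0.0168
  node-b: 0.22 × 0.1 = 0.022
Sum = 0.19228.
P(node-c | evidence) = 0.02816 / 0.19228 ≈ 0.1465.

0.1465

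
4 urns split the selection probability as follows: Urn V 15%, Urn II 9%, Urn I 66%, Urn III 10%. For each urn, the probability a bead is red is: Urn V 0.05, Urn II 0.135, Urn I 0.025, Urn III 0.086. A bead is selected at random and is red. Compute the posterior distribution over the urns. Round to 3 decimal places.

Urn V 0.168, Urn II 0.272, Urn I 0.369, Urn III 0.192

Prior × likelihood for each hypothesis:
  Urn V: 0.15 × 0.05 = 0.0075
  Urn II: 0.09 × 0.135 = 0.01215
  Urn I: 0.66 × 0.025 = 0.0165
  Urn III: 0.1 × 0.086 = 0.0086
Normalizing constant = 0.04475.
P(Urn V | red) = 0.0075/0.04475 ≈ 0.168
P(Urn II | red) = 0.01215/0.04475 ≈ 0.272
P(Urn I | red) = 0.0165/0.04475 ≈ 0.369
P(Urn III | red) = 0.0086/0.04475 ≈ 0.192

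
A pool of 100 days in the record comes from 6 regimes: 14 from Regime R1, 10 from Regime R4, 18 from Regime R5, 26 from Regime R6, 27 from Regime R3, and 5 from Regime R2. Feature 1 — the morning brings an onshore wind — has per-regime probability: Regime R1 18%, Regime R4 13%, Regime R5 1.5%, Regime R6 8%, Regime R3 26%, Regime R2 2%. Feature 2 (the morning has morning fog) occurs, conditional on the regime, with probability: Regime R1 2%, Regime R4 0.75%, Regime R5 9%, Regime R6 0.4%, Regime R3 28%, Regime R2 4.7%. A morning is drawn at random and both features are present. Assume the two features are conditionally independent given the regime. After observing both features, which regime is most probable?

Unnormalized posteriors (prior × likelihood):
  Regime R1: 0.14 × 0.18 × 0.02 = 0.000504
  Regime R4: 0.1 × 0.13 × 0.0075 = 0.0000975
  Regime R5: 0.18 × 0.015 × 0.09 = 0.000243
  Regime R6: 0.26 × 0.08 × 0.004 = 0.0000832
  Regime R3: 0.27 × 0.26 × 0.28 = 0.019656
  Regime R2: 0.05 × 0.02 × 0.047 = 0.000047
Total = 0.0206307.
Largest term belongs to Regime R3, so Regime R3 is most probable.

Regime R3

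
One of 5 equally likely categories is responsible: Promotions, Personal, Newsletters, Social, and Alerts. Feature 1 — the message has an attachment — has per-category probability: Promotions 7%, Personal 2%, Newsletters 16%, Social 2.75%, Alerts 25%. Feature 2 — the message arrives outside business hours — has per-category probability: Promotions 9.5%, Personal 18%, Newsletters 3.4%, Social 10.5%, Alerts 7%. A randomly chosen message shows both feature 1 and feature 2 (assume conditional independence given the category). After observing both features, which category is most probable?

Alerts

Since the prior is uniform, the posterior is proportional to the likelihood:
  Promotions: 0.07 × 0.095 = 0.00665
  Personal: 0.02 × 0.18 = 0.0036
  Newsletters: 0.16 × 0.034 = 0.00544
  Social: 0.0275 × 0.105 = 0.0028875
  Alerts: 0.25 × 0.07 = 0.0175
Sum = 0.0360775.
Largest term belongs to Alerts, so Alerts is most probable.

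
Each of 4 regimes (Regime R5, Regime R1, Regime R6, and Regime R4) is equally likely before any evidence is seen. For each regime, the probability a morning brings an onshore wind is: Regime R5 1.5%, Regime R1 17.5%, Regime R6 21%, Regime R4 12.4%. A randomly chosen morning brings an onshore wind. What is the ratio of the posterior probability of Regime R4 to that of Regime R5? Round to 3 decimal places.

8.267

Since the prior is uniform, the posterior is proportional to the likelihood:
  Regime R5: 0.015
  Regime R1: 0.175
  Regime R6: 0.21
  Regime R4: 0.124
Total = 0.524.
The ratio is 0.124 / 0.015 (the normalizer cancels) = 8.267.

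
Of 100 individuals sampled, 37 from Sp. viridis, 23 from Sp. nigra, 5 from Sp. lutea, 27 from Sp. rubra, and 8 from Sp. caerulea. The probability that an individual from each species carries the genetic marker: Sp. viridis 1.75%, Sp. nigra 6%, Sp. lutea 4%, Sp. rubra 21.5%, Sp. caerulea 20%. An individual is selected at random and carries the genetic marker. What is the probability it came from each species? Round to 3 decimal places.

Sp. viridis 0.067, Sp. nigra 0.143, Sp. lutea 0.021, Sp. rubra 0.603, Sp. caerulea 0.166

Unnormalized posteriors (prior × likelihood):
  Sp. viridis: 0.37 × 0.0175 = 0.006475
  Sp. nigra: 0.23 × 0.06 = 0.0138
  Sp. lutea: 0.05 × 0.04 = 0.002
  Sp. rubra: 0.27 × 0.215 = 0.05805
  Sp. caerulea: 0.08 × 0.2 = 0.016
Sum = 0.096325.
P(Sp. viridis | marker) = 0.006475/0.096325 ≈ 0.067
P(Sp. nigra | marker) = 0.0138/0.096325 ≈ 0.143
P(Sp. lutea | marker) = 0.002/0.096325 ≈ 0.021
P(Sp. rubra | marker) = 0.05805/0.096325 ≈ 0.603
P(Sp. caerulea | marker) = 0.016/0.096325 ≈ 0.166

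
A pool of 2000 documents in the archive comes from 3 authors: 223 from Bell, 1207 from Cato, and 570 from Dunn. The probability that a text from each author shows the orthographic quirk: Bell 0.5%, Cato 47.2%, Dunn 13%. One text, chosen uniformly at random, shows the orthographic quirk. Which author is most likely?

By Bayes' rule, posterior ∝ prior × likelihood:
  Bell: 0.1115 × 0.005 = 0.0005575
  Cato: 0.6035 × 0.472 = 0.284852
  Dunn: 0.285 × 0.13 = 0.03705
Sum = 0.3224595.
Largest term belongs to Cato, so Cato is most probable.

Cato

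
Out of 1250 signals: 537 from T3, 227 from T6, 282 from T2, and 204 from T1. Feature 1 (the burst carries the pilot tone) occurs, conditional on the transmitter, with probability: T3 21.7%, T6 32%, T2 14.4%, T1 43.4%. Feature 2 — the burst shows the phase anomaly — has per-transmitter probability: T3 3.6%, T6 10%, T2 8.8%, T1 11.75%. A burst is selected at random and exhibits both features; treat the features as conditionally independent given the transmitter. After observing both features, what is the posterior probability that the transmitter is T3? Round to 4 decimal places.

By Bayes' rule, posterior ∝ prior × likelihood:
  T3: 0.4296 × 0.217 × 0.036 = 0.0033560352
  T6: 0.1816 × 0.32 × 0.1 = 0.0058112
  T2: 0.2256 × 0.144 × 0.088 = 0.0028588032
  T1: 0.1632 × 0.434 × 0.1175 = 0.008322384
Sum = 0.0203484224.
P(T3 | evidence) = 0.0033560352 / 0.0203484224 ≈ 0.1649.

0.1649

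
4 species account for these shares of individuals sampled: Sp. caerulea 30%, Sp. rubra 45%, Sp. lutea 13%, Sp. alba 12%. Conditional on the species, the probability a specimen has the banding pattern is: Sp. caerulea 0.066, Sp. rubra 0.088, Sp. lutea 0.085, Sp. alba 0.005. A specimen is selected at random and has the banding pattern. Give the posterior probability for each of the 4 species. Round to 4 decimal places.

Sp. caerulea 0.2787, Sp. rubra 0.5574, Sp. lutea 0.1555, Sp. alba 0.0084

By Bayes' rule, posterior ∝ prior × likelihood:
  Sp. caerulea: 0.3 × 0.066 = 0.0198
  Sp. rubra: 0.45 × 0.088 = 0.0396
  Sp. lutea: 0.13 × 0.085 = 0.01105
  Sp. alba: 0.12 × 0.005 = 0.0006
Sum = 0.07105.
P(Sp. caerulea | banded) = 0.0198/0.07105 ≈ 0.2787
P(Sp. rubra | banded) = 0.0396/0.07105 ≈ 0.5574
P(Sp. lutea | banded) = 0.01105/0.07105 ≈ 0.1555
P(Sp. alba | banded) = 0.0006/0.07105 ≈ 0.0084
(Check: 0.2787+0.5574+0.1555+0.0084 = 1.0000.)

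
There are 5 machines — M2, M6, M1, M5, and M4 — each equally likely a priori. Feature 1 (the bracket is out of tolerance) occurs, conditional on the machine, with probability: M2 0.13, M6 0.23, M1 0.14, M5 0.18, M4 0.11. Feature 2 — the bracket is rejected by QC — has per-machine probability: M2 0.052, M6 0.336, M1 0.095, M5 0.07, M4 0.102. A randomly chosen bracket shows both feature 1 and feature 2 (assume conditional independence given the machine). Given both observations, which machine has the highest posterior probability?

With a uniform prior (1/5 each), posterior ∝ likelihood:
  M2: 0.13 × 0.052 = 0.00676
  M6: 0.23 × 0.336 = 0.07728
  M1: 0.14 × 0.095 = 0.0133
  M5: 0.18 × 0.07 = 0.0126
  M4: 0.11 × 0.102 = 0.01122
Normalizing constant = 0.12116.
Largest term belongs to M6, so M6 is most probable.

M6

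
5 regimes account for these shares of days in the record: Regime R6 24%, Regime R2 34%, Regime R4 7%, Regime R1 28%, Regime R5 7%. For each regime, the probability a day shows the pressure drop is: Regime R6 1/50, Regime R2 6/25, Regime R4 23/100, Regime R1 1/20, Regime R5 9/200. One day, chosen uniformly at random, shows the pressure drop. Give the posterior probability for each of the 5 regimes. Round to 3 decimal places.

Unnormalized posteriors (prior × likelihood):
  Regime R6: 0.24 × 0.02 = 0.0048
  Regime R2: 0.34 × 0.24 = 0.0816
  Regime R4: 0.07 × 0.23 = 0.0161
  Regime R1: 0.28 × 0.05 = 0.014
  Regime R5: 0.07 × 0.045 = 0.00315
Normalizing constant = 0.11965.
P(Regime R6 | drop) = 0.0048/0.11965 ≈ 0.040
P(Regime R2 | drop) = 0.0816/0.11965 ≈ 0.682
P(Regime R4 | drop) = 0.0161/0.11965 ≈ 0.135
P(Regime R1 | drop) = 0.014/0.11965 ≈ 0.117
P(Regime R5 | drop) = 0.00315/0.11965 ≈ 0.026

Regime R6 0.040, Regime R2 0.682, Regime R4 0.135, Regime R1 0.117, Regime R5 0.026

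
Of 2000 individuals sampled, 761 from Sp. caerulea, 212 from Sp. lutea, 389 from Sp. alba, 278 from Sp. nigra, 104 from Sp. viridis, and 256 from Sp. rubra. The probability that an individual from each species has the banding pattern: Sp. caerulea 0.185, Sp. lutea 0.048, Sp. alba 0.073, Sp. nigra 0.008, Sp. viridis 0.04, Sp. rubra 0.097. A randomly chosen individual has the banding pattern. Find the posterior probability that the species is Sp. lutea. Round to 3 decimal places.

0.048

Compute prior × likelihood for every hypothesis:
  Sp. caerulea: 0.3805 × 0.185 = 0.0703925
  Sp. lutea: 0.106 × 0.048 = 0.005088
  Sp. alba: 0.1945 × 0.073 = 0.0141985
  Sp. nigra: 0.139 × 0.008 = 0.001112
  Sp. viridis: 0.052 × 0.04 = 0.00208
  Sp. rubra: 0.128 × 0.097 = 0.012416
Sum = 0.105287.
P(Sp. lutea | evidence) = 0.005088 / 0.105287 ≈ 0.048.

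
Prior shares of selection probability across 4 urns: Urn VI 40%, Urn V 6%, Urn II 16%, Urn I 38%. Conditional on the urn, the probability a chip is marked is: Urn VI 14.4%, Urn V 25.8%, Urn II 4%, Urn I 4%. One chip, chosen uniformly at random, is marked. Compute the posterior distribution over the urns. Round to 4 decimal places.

Urn VI 0.6084, Urn V 0.1635, Urn II 0.0676, Urn I 0.1605

Compute prior × likelihood for every hypothesis:
  Urn VI: 0.4 × 0.144 = 0.0576
  Urn V: 0.06 × 0.258 = 0.01548
  Urn II: 0.16 × 0.04 = 0.0064
  Urn I: 0.38 × 0.04 = 0.0152
Total = 0.09468.
P(Urn VI | marked) = 0.0576/0.09468 ≈ 0.6084
P(Urn V | marked) = 0.01548/0.09468 ≈ 0.1635
P(Urn II | marked) = 0.0064/0.09468 ≈ 0.0676
P(Urn I | marked) = 0.0152/0.09468 ≈ 0.1605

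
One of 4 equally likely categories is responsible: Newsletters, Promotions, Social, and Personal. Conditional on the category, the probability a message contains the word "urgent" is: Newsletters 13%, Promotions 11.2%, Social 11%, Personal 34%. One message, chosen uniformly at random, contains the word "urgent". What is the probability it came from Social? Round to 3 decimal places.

0.159

Since the prior is uniform, the posterior is proportional to the likelihood:
  Newsletters: 0.13
  Promotions: 0.112
  Social: 0.11
  Personal: 0.34
Total = 0.692.
P(Social | evidence) = 0.11 / 0.692 ≈ 0.159.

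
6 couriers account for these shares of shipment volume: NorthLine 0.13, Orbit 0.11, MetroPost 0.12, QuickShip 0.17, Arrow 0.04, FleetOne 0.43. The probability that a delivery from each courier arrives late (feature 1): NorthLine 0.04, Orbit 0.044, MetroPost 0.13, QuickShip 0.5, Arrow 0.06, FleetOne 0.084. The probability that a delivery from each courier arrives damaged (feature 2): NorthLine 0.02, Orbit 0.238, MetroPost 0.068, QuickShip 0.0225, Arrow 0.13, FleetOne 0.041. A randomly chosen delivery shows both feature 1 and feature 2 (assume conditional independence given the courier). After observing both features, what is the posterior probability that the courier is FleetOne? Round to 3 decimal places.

0.246

Prior × likelihood for each hypothesis:
  NorthLine: 0.13 × 0.04 × 0.02 = 0.000104
  Orbit: 0.11 × 0.044 × 0.238 = 0.00115192
  MetroPost: 0.12 × 0.13 × 0.068 = 0.0010608
  QuickShip: 0.17 × 0.5 × 0.0225 = 0.0019125
  Arrow: 0.04 × 0.06 × 0.13 = 0.000312
  FleetOne: 0.43 × 0.084 × 0.041 = 0.00148092
Total = 0.00602214.
P(FleetOne | evidence) = 0.00148092 / 0.00602214 ≈ 0.246.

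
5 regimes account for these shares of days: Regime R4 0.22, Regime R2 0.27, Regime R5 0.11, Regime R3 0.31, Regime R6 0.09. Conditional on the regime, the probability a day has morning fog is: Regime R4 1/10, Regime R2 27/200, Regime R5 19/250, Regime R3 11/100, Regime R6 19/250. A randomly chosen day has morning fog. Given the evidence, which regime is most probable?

Regime R2

By Bayes' rule, posterior ∝ prior × likelihood:
  Regime R4: 0.22 × 0.1 = 0.022
  Regime R2: 0.27 × 0.135 = 0.03645
  Regime R5: 0.11 × 0.076 = 0.00836
  Regime R3: 0.31 × 0.11 = 0.0341
  Regime R6: 0.09 × 0.076 = 0.00684
Total = 0.10775.
Largest term belongs to Regime R2, so Regime R2 is most probable.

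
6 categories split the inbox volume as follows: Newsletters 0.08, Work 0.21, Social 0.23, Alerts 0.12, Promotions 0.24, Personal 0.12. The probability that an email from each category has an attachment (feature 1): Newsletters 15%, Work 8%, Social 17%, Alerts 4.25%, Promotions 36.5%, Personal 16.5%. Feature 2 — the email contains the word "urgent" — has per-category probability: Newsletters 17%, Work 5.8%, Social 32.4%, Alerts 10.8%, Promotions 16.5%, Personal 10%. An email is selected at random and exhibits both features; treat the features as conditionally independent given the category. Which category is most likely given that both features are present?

Prior × likelihood for each hypothesis:
  Newsletters: 0.08 × 0.15 × 0.17 = 0.00204
  Work: 0.21 × 0.08 × 0.058 = 0.0009744
  Social: 0.23 × 0.17 × 0.324 = 0.0126684
  Alerts: 0.12 × 0.0425 × 0.108 = 0.0005508
  Promotions: 0.24 × 0.365 × 0.165 = 0.014454
  Personal: 0.12 × 0.165 × 0.1 = 0.00198
Normalizing constant = 0.0326676.
Largest term belongs to Promotions, so Promotions is most probable.

Promotions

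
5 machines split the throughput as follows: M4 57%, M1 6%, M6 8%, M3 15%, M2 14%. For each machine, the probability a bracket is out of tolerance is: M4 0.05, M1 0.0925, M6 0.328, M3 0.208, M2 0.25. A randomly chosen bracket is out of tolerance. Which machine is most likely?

M2

Compute prior × likelihood for every hypothesis:
  M4: 0.57 × 0.05 = 0.0285
  M1: 0.06 × 0.0925 = 0.00555
  M6: 0.08 × 0.328 = 0.02624
  M3: 0.15 × 0.208 = 0.0312
  M2: 0.14 × 0.25 = 0.035
Normalizing constant = 0.12649.
Largest term belongs to M2, so M2 is most probable.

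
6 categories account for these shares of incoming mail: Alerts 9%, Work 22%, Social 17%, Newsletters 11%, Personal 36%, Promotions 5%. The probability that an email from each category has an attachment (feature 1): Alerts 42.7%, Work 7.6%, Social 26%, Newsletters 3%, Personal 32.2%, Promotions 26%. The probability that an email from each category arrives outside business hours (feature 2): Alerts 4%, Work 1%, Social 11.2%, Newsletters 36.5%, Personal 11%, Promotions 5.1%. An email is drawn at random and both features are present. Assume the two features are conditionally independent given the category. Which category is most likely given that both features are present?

Personal

By Bayes' rule, posterior ∝ prior × likelihood:
  Alerts: 0.09 × 0.427 × 0.04 = 0.0015372
  Work: 0.22 × 0.076 × 0.01 = 0.0001672
  Social: 0.17 × 0.26 × 0.112 = 0.0049504
  Newsletters: 0.11 × 0.03 × 0.365 = 0.0012045
  Personal: 0.36 × 0.322 × 0.11 = 0.0127512
  Promotions: 0.05 × 0.26 × 0.051 = 0.000663
Normalizing constant = 0.0212735.
Largest term belongs to Personal, so Personal is most probable.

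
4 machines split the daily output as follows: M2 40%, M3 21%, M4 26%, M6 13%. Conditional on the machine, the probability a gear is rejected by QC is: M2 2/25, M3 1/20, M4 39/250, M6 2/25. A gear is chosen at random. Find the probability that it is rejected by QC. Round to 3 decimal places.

Compute prior × likelihood for every hypothesis:
  M2: 0.4 × 0.08 = 0.032
  M3: 0.21 × 0.05 = 0.0105
  M4: 0.26 × 0.156 = 0.04056
  M6: 0.13 × 0.08 = 0.0104
P(rejected) = 0.032 + 0.0105 + 0.04056 + 0.0104 = 0.09346 → 0.093.

0.093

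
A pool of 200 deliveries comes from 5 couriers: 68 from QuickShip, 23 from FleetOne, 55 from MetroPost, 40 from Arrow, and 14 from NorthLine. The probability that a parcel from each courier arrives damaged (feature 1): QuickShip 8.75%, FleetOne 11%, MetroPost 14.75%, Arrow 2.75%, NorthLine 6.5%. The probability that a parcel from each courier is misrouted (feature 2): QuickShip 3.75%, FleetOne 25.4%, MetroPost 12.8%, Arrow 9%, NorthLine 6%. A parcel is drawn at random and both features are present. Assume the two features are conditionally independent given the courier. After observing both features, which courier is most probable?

MetroPost

Prior × likelihood for each hypothesis:
  QuickShip: 0.34 × 0.0875 × 0.0375 = 0.001115625
  FleetOne: 0.115 × 0.11 × 0.254 = 0.0032131
  MetroPost: 0.275 × 0.1475 × 0.128 = 0.005192
  Arrow: 0.2 × 0.0275 × 0.09 = 0.000495
  NorthLine: 0.07 × 0.065 × 0.06 = 0.000273
Total = 0.010288725.
Largest term belongs to MetroPost, so MetroPost is most probable.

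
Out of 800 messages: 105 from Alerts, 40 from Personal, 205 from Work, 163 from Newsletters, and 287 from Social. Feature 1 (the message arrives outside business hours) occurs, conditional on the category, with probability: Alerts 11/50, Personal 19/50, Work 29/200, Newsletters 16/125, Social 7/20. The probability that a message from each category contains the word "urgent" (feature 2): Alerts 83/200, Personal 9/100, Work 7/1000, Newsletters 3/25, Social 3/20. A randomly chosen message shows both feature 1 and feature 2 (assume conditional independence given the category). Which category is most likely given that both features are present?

Social

Unnormalized posteriors (prior × likelihood):
  Alerts: 0.13125 × 0.22 × 0.415 = 0.011983125
  Personal: 0.05 × 0.38 × 0.09 = 0.00171
  Work: 0.25625 × 0.145 × 0.007 = 0.00026009375
  Newsletters: 0.20375 × 0.128 × 0.12 = 0.0031296
  Social: 0.35875 × 0.35 × 0.15 = 0.018834375
Sum = 0.03591719375.
Largest term belongs to Social, so Social is most probable.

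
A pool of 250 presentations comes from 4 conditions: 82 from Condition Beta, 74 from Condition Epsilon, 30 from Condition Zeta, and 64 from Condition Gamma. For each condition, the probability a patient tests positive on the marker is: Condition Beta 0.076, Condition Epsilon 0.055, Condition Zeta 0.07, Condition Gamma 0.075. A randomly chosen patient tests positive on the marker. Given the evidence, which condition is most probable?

Prior × likelihood for each hypothesis:
  Condition Beta: 0.328 × 0.076 = 0.024928
  Condition Epsilon: 0.296 × 0.055 = 0.01628
  Condition Zeta: 0.12 × 0.07 = 0.0084
  Condition Gamma: 0.256 × 0.075 = 0.0192
Sum = 0.068808.
Largest term belongs to Condition Beta, so Condition Beta is most probable.

Condition Beta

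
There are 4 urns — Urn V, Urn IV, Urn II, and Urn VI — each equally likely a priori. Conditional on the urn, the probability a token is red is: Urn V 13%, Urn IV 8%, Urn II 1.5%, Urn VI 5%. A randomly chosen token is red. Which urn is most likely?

Since the prior is uniform, the posterior is proportional to the likelihood:
  Urn V: 0.13
  Urn IV: 0.08
  Urn II: 0.015
  Urn VI: 0.05
Normalizing constant = 0.275.
Largest term belongs to Urn V, so Urn V is most probable.

Urn V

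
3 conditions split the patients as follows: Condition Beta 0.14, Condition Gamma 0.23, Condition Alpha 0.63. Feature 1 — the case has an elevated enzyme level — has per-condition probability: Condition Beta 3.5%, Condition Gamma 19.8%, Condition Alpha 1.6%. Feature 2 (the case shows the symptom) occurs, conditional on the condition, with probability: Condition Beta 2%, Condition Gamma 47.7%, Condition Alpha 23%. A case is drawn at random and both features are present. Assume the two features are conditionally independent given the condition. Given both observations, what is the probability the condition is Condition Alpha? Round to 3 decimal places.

0.096

Unnormalized posteriors (prior × likelihood):
  Condition Beta: 0.14 × 0.035 × 0.02 = 0.000098
  Condition Gamma: 0.23 × 0.198 × 0.477 = 0.02172258
  Condition Alpha: 0.63 × 0.016 × 0.23 = 0.0023184
Total = 0.02413898.
P(Condition Alpha | evidence) = 0.0023184 / 0.02413898 ≈ 0.096.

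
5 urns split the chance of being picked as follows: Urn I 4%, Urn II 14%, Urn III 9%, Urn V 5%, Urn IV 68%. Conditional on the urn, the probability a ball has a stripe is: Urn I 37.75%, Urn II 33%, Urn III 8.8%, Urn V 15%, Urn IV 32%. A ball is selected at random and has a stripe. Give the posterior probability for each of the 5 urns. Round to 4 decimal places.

Compute prior × likelihood for every hypothesis:
  Urn I: 0.04 × 0.3775 = 0.0151
  Urn II: 0.14 × 0.33 = 0.0462
  Urn III: 0.09 × 0.088 = 0.00792
  Urn V: 0.05 × 0.15 = 0.0075
  Urn IV: 0.68 × 0.32 = 0.2176
Sum = 0.29432.
P(Urn I | striped) = 0.0151/0.29432 ≈ 0.0513
P(Urn II | striped) = 0.0462/0.29432 ≈ 0.1570
P(Urn III | striped) = 0.00792/0.29432 ≈ 0.0269
P(Urn V | striped) = 0.0075/0.29432 ≈ 0.0255
P(Urn IV | striped) = 0.2176/0.29432 ≈ 0.7393
(Check: 0.0513+0.1570+0.0269+0.0255+0.7393 = 1.0000.)

Urn I 0.0513, Urn II 0.1570, Urn III 0.0269, Urn V 0.0255, Urn IV 0.7393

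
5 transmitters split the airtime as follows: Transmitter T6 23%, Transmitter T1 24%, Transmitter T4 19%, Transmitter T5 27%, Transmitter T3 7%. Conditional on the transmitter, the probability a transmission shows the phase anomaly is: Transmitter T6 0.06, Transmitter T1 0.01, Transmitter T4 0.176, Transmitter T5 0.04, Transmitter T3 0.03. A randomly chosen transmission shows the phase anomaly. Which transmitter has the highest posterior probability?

Unnormalized posteriors (prior × likelihood):
  Transmitter T6: 0.23 × 0.06 = 0.0138
  Transmitter T1: 0.24 × 0.01 = 0.0024
  Transmitter T4: 0.19 × 0.176 = 0.03344
  Transmitter T5: 0.27 × 0.04 = 0.0108
  Transmitter T3: 0.07 × 0.03 = 0.0021
Total = 0.06254.
Largest term belongs to Transmitter T4, so Transmitter T4 is most probable.

Transmitter T4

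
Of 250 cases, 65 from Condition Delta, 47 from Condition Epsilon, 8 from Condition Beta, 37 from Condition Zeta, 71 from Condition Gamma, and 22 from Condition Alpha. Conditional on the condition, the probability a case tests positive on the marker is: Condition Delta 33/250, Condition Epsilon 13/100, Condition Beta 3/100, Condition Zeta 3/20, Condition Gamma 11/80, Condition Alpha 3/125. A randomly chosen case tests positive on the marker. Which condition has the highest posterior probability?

Condition Gamma

Unnormalized posteriors (prior × likelihood):
  Condition Delta: 0.26 × 0.132 = 0.03432
  Condition Epsilon: 0.188 × 0.13 = 0.02444
  Condition Beta: 0.032 × 0.03 = 0.00096
  Condition Zeta: 0.148 × 0.15 = 0.0222
  Condition Gamma: 0.284 × 0.1375 = 0.03905
  Condition Alpha: 0.088 × 0.024 = 0.002112
Total = 0.123082.
Largest term belongs to Condition Gamma, so Condition Gamma is most probable.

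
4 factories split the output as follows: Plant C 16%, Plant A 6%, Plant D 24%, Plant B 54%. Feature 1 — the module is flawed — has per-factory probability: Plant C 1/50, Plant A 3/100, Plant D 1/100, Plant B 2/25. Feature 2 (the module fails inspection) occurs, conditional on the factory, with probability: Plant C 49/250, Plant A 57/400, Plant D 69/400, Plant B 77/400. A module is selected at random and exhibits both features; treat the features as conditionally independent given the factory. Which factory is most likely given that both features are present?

Prior × likelihood for each hypothesis:
  Plant C: 0.16 × 0.02 × 0.196 = 0.0006272
  Plant A: 0.06 × 0.03 × 0.1425 = 0.0002565
  Plant D: 0.24 × 0.01 × 0.1725 = 0.000414
  Plant B: 0.54 × 0.08 × 0.1925 = 0.008316
Sum = 0.0096137.
Largest term belongs to Plant B, so Plant B is most probable.

Plant B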